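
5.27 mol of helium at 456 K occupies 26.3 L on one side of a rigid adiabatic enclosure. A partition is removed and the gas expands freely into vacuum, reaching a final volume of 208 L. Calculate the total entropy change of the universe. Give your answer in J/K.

ΔS_universe = 90.6 J/K

For an ideal gas in free expansion Q = 0 and W = 0, so T is unchanged.
Entropy is a state function; using a reversible isothermal path, ΔS_gas = nR ln(V₂/V₁) = 5.27 × 8.314 × ln(208/26.3) = 90.6 J/K.
The insulated surroundings exchange no heat, so ΔS_surr = 0 and ΔS_universe = ΔS_gas.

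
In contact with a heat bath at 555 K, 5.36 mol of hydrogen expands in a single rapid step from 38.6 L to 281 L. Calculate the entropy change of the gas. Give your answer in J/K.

Entropy is a state function, so ΔS_gas depends only on the end states.
For an isothermal ideal gas ΔS_gas = nR ln(V₂/V₁) = 5.36 × 8.314 × ln(281/38.6) = 88.5 J/K.

ΔS_gas = 88.5 J/K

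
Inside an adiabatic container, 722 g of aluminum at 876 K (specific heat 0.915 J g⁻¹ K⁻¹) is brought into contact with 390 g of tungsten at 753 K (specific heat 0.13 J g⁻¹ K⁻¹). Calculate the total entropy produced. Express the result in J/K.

ΔS_total = 0.516 J/K

Energy balance: T_f = (m₁c₁T₁ + m₂c₂T₂)/(m₁c₁ + m₂c₂) = 867.23 K.
ΔS₁ = m₁c₁ ln(T_f/T₁) = 660.63 × ln(867.23/876) = -6.645 J/K.
ΔS₂ = m₂c₂ ln(T_f/T₂) = 50.7 × ln(867.23/753) = 7.161 J/K.
ΔS_total = -6.645 + 7.161 = 0.516 J/K.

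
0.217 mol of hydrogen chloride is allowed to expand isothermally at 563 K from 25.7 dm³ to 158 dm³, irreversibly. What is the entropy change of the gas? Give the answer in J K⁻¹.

Entropy is a state function, so ΔS_gas depends only on the end states.
For an isothermal ideal gas ΔS_gas = nR ln(V₂/V₁) = 0.217 × 8.314 × ln(158/25.7) = 3.28 J/K.

ΔS_gas = 3.28 J/K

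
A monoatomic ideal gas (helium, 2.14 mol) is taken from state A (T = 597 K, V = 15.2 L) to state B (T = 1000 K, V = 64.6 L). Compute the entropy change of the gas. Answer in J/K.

ΔS = 39.5 J/K

Entropy is a state function: ΔS = nC_V ln(T₂/T₁) + nR ln(V₂/V₁), with C_V = 3R/2 = 12.47 J mol⁻¹ K⁻¹ for a monoatomic ideal gas.
ΔS = 2.14 × [12.47 × ln(1000/597) + 8.314 × ln(64.6/15.2)] = 39.5 J/K.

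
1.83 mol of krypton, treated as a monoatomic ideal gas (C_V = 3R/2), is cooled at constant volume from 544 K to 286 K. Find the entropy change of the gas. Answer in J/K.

ΔS = -14.7 J/K

At constant volume, ΔS = nC_V ln(T₂/T₁) with C_V = 3R/2 = 12.47 J mol⁻¹ K⁻¹.
ΔS = 1.83 × 12.47 × ln(286/544) = -14.7 J/K.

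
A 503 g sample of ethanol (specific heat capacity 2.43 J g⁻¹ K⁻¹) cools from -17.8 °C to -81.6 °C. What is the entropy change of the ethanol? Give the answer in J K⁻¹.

In kelvin: T₁ = 255.35 K, T₂ = 191.55 K. ΔS = ∫dQ_rev/T = m c ln(T₂/T₁) = 503 × 2.43 × ln(191.55/255.35) = -351 J/K.

ΔS = -351 J/K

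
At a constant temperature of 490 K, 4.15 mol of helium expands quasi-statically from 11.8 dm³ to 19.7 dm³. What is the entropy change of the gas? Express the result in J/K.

ΔS_gas = 17.7 J/K

For an isothermal ideal gas ΔS_gas = nR ln(V₂/V₁) = 4.15 × 8.314 × ln(19.7/11.8) = 17.7 J/K.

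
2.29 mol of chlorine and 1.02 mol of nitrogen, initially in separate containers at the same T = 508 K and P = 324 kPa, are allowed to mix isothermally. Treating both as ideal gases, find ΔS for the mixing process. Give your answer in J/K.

ΔS_mix = 17 J/K

Mole fractions: x_A = 2.29/3.31 = 0.692, x_B = 0.308.
ΔS_mix = −R(n_A ln x_A + n_B ln x_B) = −8.314 × (2.29 ln 0.692 + 1.02 ln 0.308) = 17 J/K.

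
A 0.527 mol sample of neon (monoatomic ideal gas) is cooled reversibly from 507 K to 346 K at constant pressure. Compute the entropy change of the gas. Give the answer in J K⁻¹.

At constant pressure, ΔS = nC_p ln(T₂/T₁) with C_p = 5R/2 = 20.79 J mol⁻¹ K⁻¹.
ΔS = 0.527 × 20.79 × ln(346/507) = -4.19 J/K.

ΔS = -4.19 J/K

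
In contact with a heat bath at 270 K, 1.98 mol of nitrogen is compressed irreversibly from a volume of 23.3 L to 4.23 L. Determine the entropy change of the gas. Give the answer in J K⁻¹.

ΔS_gas = -28.1 J/K

Entropy is a state function, so ΔS_gas depends only on the end states.
For an isothermal ideal gas ΔS_gas = nR ln(V₂/V₁) = 1.98 × 8.314 × ln(4.23/23.3) = -28.1 J/K.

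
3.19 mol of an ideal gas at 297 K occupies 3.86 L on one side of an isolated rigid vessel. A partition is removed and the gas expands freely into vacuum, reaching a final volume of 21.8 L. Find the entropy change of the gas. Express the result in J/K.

ΔS_gas = 45.9 J/K

No heat is exchanged and no work is done, so the ideal-gas temperature stays constant.
Entropy is a state function; using a reversible isothermal path, ΔS_gas = nR ln(V₂/V₁) = 3.19 × 8.314 × ln(21.8/3.86) = 45.9 J/K.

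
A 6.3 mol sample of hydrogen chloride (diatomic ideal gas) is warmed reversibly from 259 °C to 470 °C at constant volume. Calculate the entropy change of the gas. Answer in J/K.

In kelvin: T₁ = 532.15 K, T₂ = 743.15 K. At constant volume, ΔS = nC_V ln(T₂/T₁) with C_V = 5R/2 = 20.79 J mol⁻¹ K⁻¹.
ΔS = 6.3 × 20.79 × ln(743.15/532.15) = 43.7 J/K.

ΔS = 43.7 J/K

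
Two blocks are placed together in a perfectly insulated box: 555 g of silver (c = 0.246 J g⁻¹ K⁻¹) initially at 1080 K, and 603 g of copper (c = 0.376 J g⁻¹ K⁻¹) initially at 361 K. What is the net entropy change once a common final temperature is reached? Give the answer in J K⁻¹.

Energy balance: T_f = (m₁c₁T₁ + m₂c₂T₂)/(m₁c₁ + m₂c₂) = 631.24 K.
ΔS₁ = m₁c₁ ln(T_f/T₁) = 136.53 × ln(631.24/1080) = -73.32 J/K.
ΔS₂ = m₂c₂ ln(T_f/T₂) = 226.728 × ln(631.24/361) = 126.7 J/K.
ΔS_total = -73.32 + 126.7 = 53.4 J/K.

ΔS_total = 53.4 J/K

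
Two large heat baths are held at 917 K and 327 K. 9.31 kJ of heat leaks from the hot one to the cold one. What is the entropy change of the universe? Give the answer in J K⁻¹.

ΔS_total = 18.3 J/K

ΔS_hot = −Q/T_H = −9310/917 = -10.15 J/K and ΔS_cold = +Q/T_C = 9310/327 = 28.47 J/K.
ΔS_total = -10.15 + 28.47 = 18.3 J/K, positive as the second law requires.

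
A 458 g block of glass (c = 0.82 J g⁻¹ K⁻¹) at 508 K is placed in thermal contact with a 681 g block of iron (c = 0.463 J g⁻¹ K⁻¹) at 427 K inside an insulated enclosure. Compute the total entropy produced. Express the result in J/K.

ΔS_total = 2.57 J/K

Energy balance: T_f = (m₁c₁T₁ + m₂c₂T₂)/(m₁c₁ + m₂c₂) = 471.03 K.
ΔS₁ = m₁c₁ ln(T_f/T₁) = 375.56 × ln(471.03/508) = -28.375 J/K.
ΔS₂ = m₂c₂ ln(T_f/T₂) = 315.303 × ln(471.03/427) = 30.945 J/K.
ΔS_total = -28.375 + 30.945 = 2.57 J/K.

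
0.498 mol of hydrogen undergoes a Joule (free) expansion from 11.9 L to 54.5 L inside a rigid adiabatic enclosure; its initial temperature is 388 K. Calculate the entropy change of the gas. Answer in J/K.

No heat is exchanged and no work is done, so the ideal-gas temperature stays constant.
Entropy is a state function; using a reversible isothermal path, ΔS_gas = nR ln(V₂/V₁) = 0.498 × 8.314 × ln(54.5/11.9) = 6.3 J/K.

ΔS_gas = 6.3 J/K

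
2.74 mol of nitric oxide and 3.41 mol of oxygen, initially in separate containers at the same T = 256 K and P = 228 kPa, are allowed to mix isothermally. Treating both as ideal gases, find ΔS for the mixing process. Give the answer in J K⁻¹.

Mole fractions: x_A = 2.74/6.15 = 0.446, x_B = 0.554.
ΔS_mix = −R(n_A ln x_A + n_B ln x_B) = −8.314 × (2.74 ln 0.446 + 3.41 ln 0.554) = 35.1 J/K.

ΔS_mix = 35.1 J/K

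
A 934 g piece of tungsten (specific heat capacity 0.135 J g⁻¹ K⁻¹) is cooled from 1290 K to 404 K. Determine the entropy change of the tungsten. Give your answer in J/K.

ΔS = ∫dQ_rev/T = m c ln(T₂/T₁) = 934 × 0.135 × ln(404/1290) = -146 J/K.

ΔS = -146 J/K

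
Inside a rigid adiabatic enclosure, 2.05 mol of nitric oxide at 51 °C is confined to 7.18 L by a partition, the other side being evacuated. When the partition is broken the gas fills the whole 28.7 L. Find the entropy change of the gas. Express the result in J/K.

ΔS_gas = 23.6 J/K

No heat is exchanged and no work is done, so the ideal-gas temperature stays constant.
Entropy is a state function; using a reversible isothermal path, ΔS_gas = nR ln(V₂/V₁) = 2.05 × 8.314 × ln(28.7/7.18) = 23.6 J/K.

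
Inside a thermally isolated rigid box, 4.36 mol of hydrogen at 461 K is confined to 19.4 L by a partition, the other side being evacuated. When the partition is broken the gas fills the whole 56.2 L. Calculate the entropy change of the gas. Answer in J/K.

ΔS_gas = 38.6 J/K

For an ideal gas in free expansion Q = 0 and W = 0, so T is unchanged.
Entropy is a state function; using a reversible isothermal path, ΔS_gas = nR ln(V₂/V₁) = 4.36 × 8.314 × ln(56.2/19.4) = 38.6 J/K.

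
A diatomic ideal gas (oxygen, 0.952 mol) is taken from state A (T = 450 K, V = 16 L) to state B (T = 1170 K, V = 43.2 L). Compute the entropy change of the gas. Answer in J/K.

ΔS = 26.8 J/K

Entropy is a state function: ΔS = nC_V ln(T₂/T₁) + nR ln(V₂/V₁), with C_V = 5R/2 = 20.79 J mol⁻¹ K⁻¹ for a diatomic ideal gas.
ΔS = 0.952 × [20.79 × ln(1170/450) + 8.314 × ln(43.2/16)] = 26.8 J/K.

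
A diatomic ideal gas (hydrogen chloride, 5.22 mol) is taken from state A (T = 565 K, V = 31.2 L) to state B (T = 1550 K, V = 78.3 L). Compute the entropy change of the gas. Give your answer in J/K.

Entropy is a state function: ΔS = nC_V ln(T₂/T₁) + nR ln(V₂/V₁), with C_V = 5R/2 = 20.79 J mol⁻¹ K⁻¹ for a diatomic ideal gas.
ΔS = 5.22 × [20.79 × ln(1550/565) + 8.314 × ln(78.3/31.2)] = 149 J/K.

ΔS = 149 J/K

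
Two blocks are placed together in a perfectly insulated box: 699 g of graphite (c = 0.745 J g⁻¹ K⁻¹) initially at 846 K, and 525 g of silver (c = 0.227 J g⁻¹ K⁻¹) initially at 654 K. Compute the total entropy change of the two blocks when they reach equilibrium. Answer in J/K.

ΔS_total = 3.04 J/K

Energy balance: T_f = (m₁c₁T₁ + m₂c₂T₂)/(m₁c₁ + m₂c₂) = 810.24 K.
ΔS₁ = m₁c₁ ln(T_f/T₁) = 520.755 × ln(810.24/846) = -22.49 J/K.
ΔS₂ = m₂c₂ ln(T_f/T₂) = 119.175 × ln(810.24/654) = 25.53 J/K.
ΔS_total = -22.49 + 25.53 = 3.04 J/K.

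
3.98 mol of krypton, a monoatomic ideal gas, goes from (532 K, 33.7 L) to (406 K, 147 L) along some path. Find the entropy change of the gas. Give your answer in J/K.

ΔS = 35.3 J/K

Entropy is a state function: ΔS = nC_V ln(T₂/T₁) + nR ln(V₂/V₁), with C_V = 3R/2 = 12.47 J mol⁻¹ K⁻¹ for a monoatomic ideal gas.
ΔS = 3.98 × [12.47 × ln(406/532) + 8.314 × ln(147/33.7)] = 35.3 J/K.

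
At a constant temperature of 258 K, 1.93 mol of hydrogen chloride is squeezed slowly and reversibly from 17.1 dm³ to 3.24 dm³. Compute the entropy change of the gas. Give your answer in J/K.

ΔS_gas = -26.7 J/K

For an isothermal ideal gas ΔS_gas = nR ln(V₂/V₁) = 1.93 × 8.314 × ln(3.24/17.1) = -26.7 J/K.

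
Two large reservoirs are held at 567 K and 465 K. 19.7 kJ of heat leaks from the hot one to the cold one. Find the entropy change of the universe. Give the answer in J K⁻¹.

ΔS_total = 7.62 J/K

ΔS_hot = −Q/T_H = −19700/567 = -34.744 J/K and ΔS_cold = +Q/T_C = 19700/465 = 42.366 J/K.
ΔS_total = -34.744 + 42.366 = 7.62 J/K, positive as the second law requires.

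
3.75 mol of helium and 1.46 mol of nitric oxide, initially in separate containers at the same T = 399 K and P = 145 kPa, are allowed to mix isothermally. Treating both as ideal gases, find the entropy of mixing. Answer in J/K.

ΔS_mix = 25.7 J/K

Mole fractions: x_A = 3.75/5.21 = 0.72, x_B = 0.28.
ΔS_mix = −R(n_A ln x_A + n_B ln x_B) = −8.314 × (3.75 ln 0.72 + 1.46 ln 0.28) = 25.7 J/K.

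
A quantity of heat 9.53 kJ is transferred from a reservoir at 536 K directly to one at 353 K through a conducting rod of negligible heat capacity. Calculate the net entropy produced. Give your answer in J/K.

ΔS_hot = −Q/T_H = −9530/536 = -17.78 J/K and ΔS_cold = +Q/T_C = 9530/353 = 27 J/K.
ΔS_total = -17.78 + 27 = 9.22 J/K, positive as the second law requires.

ΔS_total = 9.22 J/K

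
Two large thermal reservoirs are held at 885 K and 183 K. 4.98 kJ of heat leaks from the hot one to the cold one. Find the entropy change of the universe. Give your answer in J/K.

ΔS_total = 21.6 J/K

ΔS_hot = −Q/T_H = −4980/885 = -5.627 J/K and ΔS_cold = +Q/T_C = 4980/183 = 27.21 J/K.
ΔS_total = -5.627 + 27.21 = 21.6 J/K, positive as the second law requires.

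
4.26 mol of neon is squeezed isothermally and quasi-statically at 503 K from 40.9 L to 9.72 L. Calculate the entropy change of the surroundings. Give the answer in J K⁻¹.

For an isothermal ideal gas ΔS_gas = nR ln(V₂/V₁) = 4.26 × 8.314 × ln(9.72/40.9) = -50.9 J/K.
The process is reversible, so ΔS_surr = −ΔS_gas = 50.9 J/K and ΔS_universe = 0.

ΔS_surr = 50.9 J/K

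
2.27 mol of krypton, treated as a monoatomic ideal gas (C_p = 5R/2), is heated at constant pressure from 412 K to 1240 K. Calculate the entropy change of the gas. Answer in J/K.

ΔS = 52 J/K

At constant pressure, ΔS = nC_p ln(T₂/T₁) with C_p = 5R/2 = 20.79 J mol⁻¹ K⁻¹.
ΔS = 2.27 × 20.79 × ln(1240/412) = 52 J/K.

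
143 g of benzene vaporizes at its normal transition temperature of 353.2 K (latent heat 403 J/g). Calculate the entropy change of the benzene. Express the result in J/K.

ΔS = 163 J/K

Heat absorbed by the substance: Q = mL = 143 × 403 = 57629 J.
At constant T, ΔS = Q_rev/T = 57629 / 353.2 = 163 J/K.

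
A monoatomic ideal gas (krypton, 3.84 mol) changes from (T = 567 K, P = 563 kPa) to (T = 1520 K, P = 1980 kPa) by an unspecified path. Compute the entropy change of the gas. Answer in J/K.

ΔS = 38.6 J/K

ΔS = nC_p ln(T₂/T₁) − nR ln(P₂/P₁), with C_p = 5R/2 = 20.79 J mol⁻¹ K⁻¹ for a monoatomic ideal gas.
ΔS = 3.84 × [20.79 × ln(1520/567) − 8.314 × ln(1980/563)] = 38.6 J/K.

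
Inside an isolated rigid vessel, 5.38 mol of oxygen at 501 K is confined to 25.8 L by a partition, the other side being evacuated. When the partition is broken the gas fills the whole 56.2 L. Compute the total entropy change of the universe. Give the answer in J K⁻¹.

For an ideal gas in free expansion Q = 0 and W = 0, so T is unchanged.
Entropy is a state function; using a reversible isothermal path, ΔS_gas = nR ln(V₂/V₁) = 5.38 × 8.314 × ln(56.2/25.8) = 34.8 J/K.
The insulated surroundings exchange no heat, so ΔS_surr = 0 and ΔS_universe = ΔS_gas.

ΔS_universe = 34.8 J/K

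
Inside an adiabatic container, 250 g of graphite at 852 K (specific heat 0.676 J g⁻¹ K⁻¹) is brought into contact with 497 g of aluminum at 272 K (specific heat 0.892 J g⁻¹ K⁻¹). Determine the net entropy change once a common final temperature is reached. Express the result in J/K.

ΔS_total = 90.4 J/K

Energy balance: T_f = (m₁c₁T₁ + m₂c₂T₂)/(m₁c₁ + m₂c₂) = 432.08 K.
ΔS₁ = m₁c₁ ln(T_f/T₁) = 169 × ln(432.08/852) = -114.75 J/K.
ΔS₂ = m₂c₂ ln(T_f/T₂) = 443.324 × ln(432.08/272) = 205.17 J/K.
ΔS_total = -114.75 + 205.17 = 90.4 J/K.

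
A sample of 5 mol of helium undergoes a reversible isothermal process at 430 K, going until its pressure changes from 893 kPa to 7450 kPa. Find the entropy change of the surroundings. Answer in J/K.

ΔS_surr = 88.2 J/K

For an isothermal ideal gas ΔS_gas = nR ln(P₁/P₂) = 5 × 8.314 × ln(893/7450) = -88.2 J/K.
The process is reversible, so ΔS_surr = −ΔS_gas = 88.2 J/K and ΔS_universe = 0.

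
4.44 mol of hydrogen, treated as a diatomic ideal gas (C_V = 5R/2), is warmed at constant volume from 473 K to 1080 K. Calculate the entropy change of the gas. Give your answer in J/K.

ΔS = 76.2 J/K

At constant volume, ΔS = nC_V ln(T₂/T₁) with C_V = 5R/2 = 20.79 J mol⁻¹ K⁻¹.
ΔS = 4.44 × 20.79 × ln(1080/473) = 76.2 J/K.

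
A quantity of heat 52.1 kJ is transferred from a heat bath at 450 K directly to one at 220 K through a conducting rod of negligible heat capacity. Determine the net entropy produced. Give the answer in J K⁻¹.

ΔS_hot = −Q/T_H = −52100/450 = -115.8 J/K and ΔS_cold = +Q/T_C = 52100/220 = 236.8 J/K.
ΔS_total = -115.8 + 236.8 = 121 J/K, positive as the second law requires.

ΔS_total = 121 J/K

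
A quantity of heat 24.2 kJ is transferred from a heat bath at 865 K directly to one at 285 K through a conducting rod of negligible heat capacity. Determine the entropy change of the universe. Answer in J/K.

ΔS_total = 56.9 J/K

ΔS_hot = −Q/T_H = −24200/865 = -27.98 J/K and ΔS_cold = +Q/T_C = 24200/285 = 84.91 J/K.
ΔS_total = -27.98 + 84.91 = 56.9 J/K, positive as the second law requires.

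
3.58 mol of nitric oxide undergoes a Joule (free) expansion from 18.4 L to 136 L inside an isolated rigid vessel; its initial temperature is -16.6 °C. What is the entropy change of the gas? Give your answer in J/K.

ΔS_gas = 59.5 J/K

No heat is exchanged and no work is done, so the ideal-gas temperature stays constant.
Entropy is a state function; using a reversible isothermal path, ΔS_gas = nR ln(V₂/V₁) = 3.58 × 8.314 × ln(136/18.4) = 59.5 J/K.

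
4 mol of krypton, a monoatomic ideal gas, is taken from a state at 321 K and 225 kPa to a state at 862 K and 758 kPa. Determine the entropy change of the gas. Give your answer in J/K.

ΔS = 41.7 J/K

ΔS = nC_p ln(T₂/T₁) − nR ln(P₂/P₁), with C_p = 5R/2 = 20.79 J mol⁻¹ K⁻¹ for a monoatomic ideal gas.
ΔS = 4 × [20.79 × ln(862/321) − 8.314 × ln(758/225)] = 41.7 J/K.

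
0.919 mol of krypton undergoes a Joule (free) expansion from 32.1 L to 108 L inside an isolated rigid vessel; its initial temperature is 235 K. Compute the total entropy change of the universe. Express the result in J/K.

ΔS_universe = 9.27 J/K

For an ideal gas in free expansion Q = 0 and W = 0, so T is unchanged.
Entropy is a state function; using a reversible isothermal path, ΔS_gas = nR ln(V₂/V₁) = 0.919 × 8.314 × ln(108/32.1) = 9.27 J/K.
The insulated surroundings exchange no heat, so ΔS_surr = 0 and ΔS_universe = ΔS_gas.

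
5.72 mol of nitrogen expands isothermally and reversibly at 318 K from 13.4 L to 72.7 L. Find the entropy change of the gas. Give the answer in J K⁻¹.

For an isothermal ideal gas ΔS_gas = nR ln(V₂/V₁) = 5.72 × 8.314 × ln(72.7/13.4) = 80.4 J/K.

ΔS_gas = 80.4 J/K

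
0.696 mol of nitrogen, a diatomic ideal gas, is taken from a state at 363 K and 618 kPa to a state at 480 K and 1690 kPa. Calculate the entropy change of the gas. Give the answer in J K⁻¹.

ΔS = -0.163 J/K

ΔS = nC_p ln(T₂/T₁) − nR ln(P₂/P₁), with C_p = 7R/2 = 29.1 J mol⁻¹ K⁻¹ for a diatomic ideal gas.
ΔS = 0.696 × [29.1 × ln(480/363) − 8.314 × ln(1690/618)] = -0.163 J/K.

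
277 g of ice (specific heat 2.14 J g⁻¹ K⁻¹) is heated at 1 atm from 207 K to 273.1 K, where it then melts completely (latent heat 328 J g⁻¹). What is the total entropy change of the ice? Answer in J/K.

Warming step: ΔS₁ = m c ln(T_tr/T_i) = 277 × 2.14 × ln(273.1/207) = 164.3 J/K.
Phase change: ΔS₂ = +mL/T_tr = 277 × 328 / 273.1 = 332.7 J/K.
ΔS_total = (164.3) + (332.7) = 497 J/K.

ΔS = 497 J/K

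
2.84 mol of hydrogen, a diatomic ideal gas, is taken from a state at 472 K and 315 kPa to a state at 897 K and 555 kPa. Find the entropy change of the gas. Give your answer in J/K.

ΔS = 39.7 J/K

ΔS = nC_p ln(T₂/T₁) − nR ln(P₂/P₁), with C_p = 7R/2 = 29.1 J mol⁻¹ K⁻¹ for a diatomic ideal gas.
ΔS = 2.84 × [29.1 × ln(897/472) − 8.314 × ln(555/315)] = 39.7 J/K.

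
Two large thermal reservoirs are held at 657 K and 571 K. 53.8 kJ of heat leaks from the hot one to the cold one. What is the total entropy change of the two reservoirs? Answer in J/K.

ΔS_hot = −Q/T_H = −53800/657 = -81.89 J/K and ΔS_cold = +Q/T_C = 53800/571 = 94.22 J/K.
ΔS_total = -81.89 + 94.22 = 12.3 J/K, positive as the second law requires.

ΔS_total = 12.3 J/K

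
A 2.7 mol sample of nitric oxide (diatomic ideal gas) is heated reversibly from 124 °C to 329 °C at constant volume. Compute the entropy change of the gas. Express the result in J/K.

In kelvin: T₁ = 397.15 K, T₂ = 602.15 K. At constant volume, ΔS = nC_V ln(T₂/T₁) with C_V = 5R/2 = 20.79 J mol⁻¹ K⁻¹.
ΔS = 2.7 × 20.79 × ln(602.15/397.15) = 23.4 J/K.

ΔS = 23.4 J/K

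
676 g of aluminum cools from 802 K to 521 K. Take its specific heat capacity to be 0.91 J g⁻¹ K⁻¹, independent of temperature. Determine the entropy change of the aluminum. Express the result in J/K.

ΔS = -265 J/K

ΔS = ∫dQ_rev/T = m c ln(T₂/T₁) = 676 × 0.91 × ln(521/802) = -265 J/K.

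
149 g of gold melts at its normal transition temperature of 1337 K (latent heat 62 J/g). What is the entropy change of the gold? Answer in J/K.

ΔS = 6.91 J/K

Heat absorbed by the substance: Q = mL = 149 × 62 = 9238 J.
At constant T, ΔS = Q_rev/T = 9238 / 1337 = 6.91 J/K.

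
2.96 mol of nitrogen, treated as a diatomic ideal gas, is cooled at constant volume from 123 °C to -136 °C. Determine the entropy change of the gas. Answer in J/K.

ΔS = -65.3 J/K

In kelvin: T₁ = 396.15 K, T₂ = 137.15 K. At constant volume, ΔS = nC_V ln(T₂/T₁) with C_V = 5R/2 = 20.79 J mol⁻¹ K⁻¹.
ΔS = 2.96 × 20.79 × ln(137.15/396.15) = -65.3 J/K.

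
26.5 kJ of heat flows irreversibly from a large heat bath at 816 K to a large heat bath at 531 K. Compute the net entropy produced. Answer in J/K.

ΔS_hot = −Q/T_H = −26500/816 = -32.48 J/K and ΔS_cold = +Q/T_C = 26500/531 = 49.91 J/K.
ΔS_total = -32.48 + 49.91 = 17.4 J/K, positive as the second law requires.

ΔS_total = 17.4 J/K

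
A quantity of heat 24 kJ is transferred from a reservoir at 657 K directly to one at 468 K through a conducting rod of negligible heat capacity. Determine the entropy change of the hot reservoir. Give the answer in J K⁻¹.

ΔS_hot = -36.5 J/K

The hot reservoir loses heat Q, so ΔS_hot = −Q/T_H = −24000/657 = -36.5 J/K.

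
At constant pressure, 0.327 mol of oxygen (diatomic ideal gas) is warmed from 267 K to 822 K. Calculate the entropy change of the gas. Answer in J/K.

At constant pressure, ΔS = nC_p ln(T₂/T₁) with C_p = 7R/2 = 29.1 J mol⁻¹ K⁻¹.
ΔS = 0.327 × 29.1 × ln(822/267) = 10.7 J/K.

ΔS = 10.7 J/K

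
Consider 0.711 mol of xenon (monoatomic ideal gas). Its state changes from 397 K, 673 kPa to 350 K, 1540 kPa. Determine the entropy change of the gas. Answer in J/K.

ΔS = nC_p ln(T₂/T₁) − nR ln(P₂/P₁), with C_p = 5R/2 = 20.79 J mol⁻¹ K⁻¹ for a monoatomic ideal gas.
ΔS = 0.711 × [20.79 × ln(350/397) − 8.314 × ln(1540/673)] = -6.76 J/K.

ΔS = -6.76 J/K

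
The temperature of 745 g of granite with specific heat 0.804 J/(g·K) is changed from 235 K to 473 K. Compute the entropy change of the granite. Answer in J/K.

ΔS = 419 J/K

ΔS = ∫dQ_rev/T = m c ln(T₂/T₁) = 745 × 0.804 × ln(473/235) = 419 J/K.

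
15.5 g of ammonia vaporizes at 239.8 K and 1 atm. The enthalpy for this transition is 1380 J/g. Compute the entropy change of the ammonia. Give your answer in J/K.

Heat absorbed by the substance: Q = mL = 15.5 × 1380 = 21390 J.
At constant T, ΔS = Q_rev/T = 21390 / 239.8 = 89.2 J/K.

ΔS = 89.2 J/K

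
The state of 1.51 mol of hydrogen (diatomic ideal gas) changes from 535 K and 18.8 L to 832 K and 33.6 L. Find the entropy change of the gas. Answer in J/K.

ΔS = 21.1 J/K

Entropy is a state function: ΔS = nC_V ln(T₂/T₁) + nR ln(V₂/V₁), with C_V = 5R/2 = 20.79 J mol⁻¹ K⁻¹ for a diatomic ideal gas.
ΔS = 1.51 × [20.79 × ln(832/535) + 8.314 × ln(33.6/18.8)] = 21.1 J/K.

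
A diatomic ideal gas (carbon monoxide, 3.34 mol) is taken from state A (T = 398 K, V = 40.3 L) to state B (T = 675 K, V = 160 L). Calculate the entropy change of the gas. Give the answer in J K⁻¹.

ΔS = 75 J/K

Entropy is a state function: ΔS = nC_V ln(T₂/T₁) + nR ln(V₂/V₁), with C_V = 5R/2 = 20.79 J mol⁻¹ K⁻¹ for a diatomic ideal gas.
ΔS = 3.34 × [20.79 × ln(675/398) + 8.314 × ln(160/40.3)] = 75 J/K.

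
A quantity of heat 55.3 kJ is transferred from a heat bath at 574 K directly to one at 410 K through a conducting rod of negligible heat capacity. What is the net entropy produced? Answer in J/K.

ΔS_total = 38.5 J/K

ΔS_hot = −Q/T_H = −55300/574 = -96.341 J/K and ΔS_cold = +Q/T_C = 55300/410 = 134.88 J/K.
ΔS_total = -96.341 + 134.88 = 38.5 J/K, positive as the second law requires.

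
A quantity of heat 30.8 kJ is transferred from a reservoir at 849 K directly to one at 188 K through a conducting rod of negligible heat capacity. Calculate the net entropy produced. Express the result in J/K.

ΔS_total = 128 J/K

ΔS_hot = −Q/T_H = −30800/849 = -36.28 J/K and ΔS_cold = +Q/T_C = 30800/188 = 163.8 J/K.
ΔS_total = -36.28 + 163.8 = 128 J/K, positive as the second law requires.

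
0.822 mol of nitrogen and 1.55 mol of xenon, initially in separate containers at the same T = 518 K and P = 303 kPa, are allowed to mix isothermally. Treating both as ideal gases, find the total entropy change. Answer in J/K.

Mole fractions: x_A = 0.822/2.37 = 0.347, x_B = 0.653.
ΔS_mix = −R(n_A ln x_A + n_B ln x_B) = −8.314 × (0.822 ln 0.347 + 1.55 ln 0.653) = 12.7 J/K.

ΔS_mix = 12.7 J/K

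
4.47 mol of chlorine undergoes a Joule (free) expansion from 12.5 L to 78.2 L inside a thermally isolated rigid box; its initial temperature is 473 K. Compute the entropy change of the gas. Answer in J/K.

ΔS_gas = 68.1 J/K

For an ideal gas in free expansion Q = 0 and W = 0, so T is unchanged.
Entropy is a state function; using a reversible isothermal path, ΔS_gas = nR ln(V₂/V₁) = 4.47 × 8.314 × ln(78.2/12.5) = 68.1 J/K.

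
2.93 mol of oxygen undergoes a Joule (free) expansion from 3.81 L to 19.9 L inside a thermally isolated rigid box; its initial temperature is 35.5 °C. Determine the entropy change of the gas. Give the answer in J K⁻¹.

ΔS_gas = 40.3 J/K

For an ideal gas in free expansion Q = 0 and W = 0, so T is unchanged.
Entropy is a state function; using a reversible isothermal path, ΔS_gas = nR ln(V₂/V₁) = 2.93 × 8.314 × ln(19.9/3.81) = 40.3 J/K.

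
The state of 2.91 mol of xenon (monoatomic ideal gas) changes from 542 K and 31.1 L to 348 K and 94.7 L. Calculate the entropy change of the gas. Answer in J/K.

Entropy is a state function: ΔS = nC_V ln(T₂/T₁) + nR ln(V₂/V₁), with C_V = 3R/2 = 12.47 J mol⁻¹ K⁻¹ for a monoatomic ideal gas.
ΔS = 2.91 × [12.47 × ln(348/542) + 8.314 × ln(94.7/31.1)] = 10.9 J/K.

ΔS = 10.9 J/K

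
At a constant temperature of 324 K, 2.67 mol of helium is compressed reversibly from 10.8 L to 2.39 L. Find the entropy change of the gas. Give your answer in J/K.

For an isothermal ideal gas ΔS_gas = nR ln(V₂/V₁) = 2.67 × 8.314 × ln(2.39/10.8) = -33.5 J/K.

ΔS_gas = -33.5 J/K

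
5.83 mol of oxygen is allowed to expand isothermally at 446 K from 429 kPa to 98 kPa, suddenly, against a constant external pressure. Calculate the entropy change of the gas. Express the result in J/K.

ΔS_gas = 71.6 J/K

Entropy is a state function, so ΔS_gas depends only on the end states.
For an isothermal ideal gas ΔS_gas = nR ln(P₁/P₂) = 5.83 × 8.314 × ln(429/98) = 71.6 J/K.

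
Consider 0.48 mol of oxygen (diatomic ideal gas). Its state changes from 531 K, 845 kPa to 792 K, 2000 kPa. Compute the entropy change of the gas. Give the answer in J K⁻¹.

ΔS = nC_p ln(T₂/T₁) − nR ln(P₂/P₁), with C_p = 7R/2 = 29.1 J mol⁻¹ K⁻¹ for a diatomic ideal gas.
ΔS = 0.48 × [29.1 × ln(792/531) − 8.314 × ln(2000/845)] = 2.15 J/K.

ΔS = 2.15 J/K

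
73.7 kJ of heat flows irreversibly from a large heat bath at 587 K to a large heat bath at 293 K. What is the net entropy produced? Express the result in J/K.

ΔS_total = 126 J/K

ΔS_hot = −Q/T_H = −73700/587 = -125.6 J/K and ΔS_cold = +Q/T_C = 73700/293 = 251.5 J/K.
ΔS_total = -125.6 + 251.5 = 126 J/K, positive as the second law requires.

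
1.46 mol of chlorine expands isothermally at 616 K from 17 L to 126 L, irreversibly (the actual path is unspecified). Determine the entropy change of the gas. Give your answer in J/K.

ΔS_gas = 24.3 J/K

Entropy is a state function, so ΔS_gas depends only on the end states.
For an isothermal ideal gas ΔS_gas = nR ln(V₂/V₁) = 1.46 × 8.314 × ln(126/17) = 24.3 J/K.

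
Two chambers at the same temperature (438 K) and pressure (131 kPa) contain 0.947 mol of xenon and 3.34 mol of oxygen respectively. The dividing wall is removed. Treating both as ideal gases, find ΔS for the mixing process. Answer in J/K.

Mole fractions: x_A = 0.947/4.29 = 0.221, x_B = 0.779.
ΔS_mix = −R(n_A ln x_A + n_B ln x_B) = −8.314 × (0.947 ln 0.221 + 3.34 ln 0.779) = 18.8 J/K.

ΔS_mix = 18.8 J/K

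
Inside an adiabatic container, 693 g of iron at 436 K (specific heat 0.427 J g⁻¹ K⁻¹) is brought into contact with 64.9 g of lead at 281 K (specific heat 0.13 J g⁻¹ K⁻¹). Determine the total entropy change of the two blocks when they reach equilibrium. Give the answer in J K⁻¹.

ΔS_total = 0.692 J/K

Energy balance: T_f = (m₁c₁T₁ + m₂c₂T₂)/(m₁c₁ + m₂c₂) = 431.7 K.
ΔS₁ = m₁c₁ ln(T_f/T₁) = 295.911 × ln(431.7/436) = -2.931 J/K.
ΔS₂ = m₂c₂ ln(T_f/T₂) = 8.437 × ln(431.7/281) = 3.623 J/K.
ΔS_total = -2.931 + 3.623 = 0.692 J/K.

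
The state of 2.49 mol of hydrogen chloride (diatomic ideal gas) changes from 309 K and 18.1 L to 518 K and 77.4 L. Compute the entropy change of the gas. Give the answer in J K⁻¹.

ΔS = 56.8 J/K

Entropy is a state function: ΔS = nC_V ln(T₂/T₁) + nR ln(V₂/V₁), with C_V = 5R/2 = 20.79 J mol⁻¹ K⁻¹ for a diatomic ideal gas.
ΔS = 2.49 × [20.79 × ln(518/309) + 8.314 × ln(77.4/18.1)] = 56.8 J/K.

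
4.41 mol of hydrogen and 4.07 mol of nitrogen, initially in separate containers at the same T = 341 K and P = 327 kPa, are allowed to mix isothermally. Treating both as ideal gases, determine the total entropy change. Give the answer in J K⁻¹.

ΔS_mix = 48.8 J/K

Mole fractions: x_A = 4.41/8.48 = 0.52, x_B = 0.48.
ΔS_mix = −R(n_A ln x_A + n_B ln x_B) = −8.314 × (4.41 ln 0.52 + 4.07 ln 0.48) = 48.8 J/K.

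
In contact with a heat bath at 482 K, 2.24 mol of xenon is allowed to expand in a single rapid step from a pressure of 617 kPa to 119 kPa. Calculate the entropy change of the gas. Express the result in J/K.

ΔS_gas = 30.6 J/K

Entropy is a state function, so ΔS_gas depends only on the end states.
For an isothermal ideal gas ΔS_gas = nR ln(P₁/P₂) = 2.24 × 8.314 × ln(617/119) = 30.6 J/K.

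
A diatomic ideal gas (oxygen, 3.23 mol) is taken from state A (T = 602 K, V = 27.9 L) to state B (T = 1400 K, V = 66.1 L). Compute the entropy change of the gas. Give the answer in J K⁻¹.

ΔS = 79.8 J/K

Entropy is a state function: ΔS = nC_V ln(T₂/T₁) + nR ln(V₂/V₁), with C_V = 5R/2 = 20.79 J mol⁻¹ K⁻¹ for a diatomic ideal gas.
ΔS = 3.23 × [20.79 × ln(1400/602) + 8.314 × ln(66.1/27.9)] = 79.8 J/K.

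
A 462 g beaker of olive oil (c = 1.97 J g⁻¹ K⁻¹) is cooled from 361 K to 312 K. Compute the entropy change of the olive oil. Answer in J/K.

ΔS = ∫dQ_rev/T = m c ln(T₂/T₁) = 462 × 1.97 × ln(312/361) = -133 J/K.

ΔS = -133 J/K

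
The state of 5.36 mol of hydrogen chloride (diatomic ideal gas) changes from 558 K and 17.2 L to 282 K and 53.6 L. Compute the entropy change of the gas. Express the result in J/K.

Entropy is a state function: ΔS = nC_V ln(T₂/T₁) + nR ln(V₂/V₁), with C_V = 5R/2 = 20.79 J mol⁻¹ K⁻¹ for a diatomic ideal gas.
ΔS = 5.36 × [20.79 × ln(282/558) + 8.314 × ln(53.6/17.2)] = -25.4 J/K.

ΔS = -25.4 J/K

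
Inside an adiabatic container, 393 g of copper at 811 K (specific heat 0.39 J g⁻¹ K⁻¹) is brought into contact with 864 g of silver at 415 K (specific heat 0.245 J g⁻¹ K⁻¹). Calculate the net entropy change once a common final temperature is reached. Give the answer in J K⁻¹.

ΔS_total = 20.3 J/K

Energy balance: T_f = (m₁c₁T₁ + m₂c₂T₂)/(m₁c₁ + m₂c₂) = 581.31 K.
ΔS₁ = m₁c₁ ln(T_f/T₁) = 153.27 × ln(581.31/811) = -51.04 J/K.
ΔS₂ = m₂c₂ ln(T_f/T₂) = 211.68 × ln(581.31/415) = 71.34 J/K.
ΔS_total = -51.04 + 71.34 = 20.3 J/K.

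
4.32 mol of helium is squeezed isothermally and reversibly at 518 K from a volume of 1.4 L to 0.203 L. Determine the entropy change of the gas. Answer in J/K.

For an isothermal ideal gas ΔS_gas = nR ln(V₂/V₁) = 4.32 × 8.314 × ln(0.203/1.4) = -69.4 J/K.

ΔS_gas = -69.4 J/K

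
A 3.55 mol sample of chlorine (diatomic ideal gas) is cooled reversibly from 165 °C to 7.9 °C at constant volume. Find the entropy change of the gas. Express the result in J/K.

In kelvin: T₁ = 438.15 K, T₂ = 281.05 K. At constant volume, ΔS = nC_V ln(T₂/T₁) with C_V = 5R/2 = 20.79 J mol⁻¹ K⁻¹.
ΔS = 3.55 × 20.79 × ln(281.05/438.15) = -32.8 J/K.

ΔS = -32.8 J/K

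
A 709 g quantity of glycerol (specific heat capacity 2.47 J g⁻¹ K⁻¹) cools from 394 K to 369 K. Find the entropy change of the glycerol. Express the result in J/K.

ΔS = -115 J/K

ΔS = ∫dQ_rev/T = m c ln(T₂/T₁) = 709 × 2.47 × ln(369/394) = -115 J/K.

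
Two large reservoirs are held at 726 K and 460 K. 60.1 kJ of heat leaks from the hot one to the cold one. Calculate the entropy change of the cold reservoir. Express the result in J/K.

ΔS_cold = 131 J/K

The cold reservoir gains heat Q, so ΔS_cold = +Q/T_C = 60100/460 = 131 J/K.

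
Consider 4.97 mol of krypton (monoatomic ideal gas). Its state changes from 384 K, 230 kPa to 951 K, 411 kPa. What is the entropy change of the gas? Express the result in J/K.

ΔS = nC_p ln(T₂/T₁) − nR ln(P₂/P₁), with C_p = 5R/2 = 20.79 J mol⁻¹ K⁻¹ for a monoatomic ideal gas.
ΔS = 4.97 × [20.79 × ln(951/384) − 8.314 × ln(411/230)] = 69.7 J/K.

ΔS = 69.7 J/K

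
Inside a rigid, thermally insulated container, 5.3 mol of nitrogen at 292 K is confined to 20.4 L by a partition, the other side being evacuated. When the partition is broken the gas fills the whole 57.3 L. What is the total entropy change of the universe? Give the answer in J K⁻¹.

ΔS_universe = 45.5 J/K

For an ideal gas in free expansion Q = 0 and W = 0, so T is unchanged.
Entropy is a state function; using a reversible isothermal path, ΔS_gas = nR ln(V₂/V₁) = 5.3 × 8.314 × ln(57.3/20.4) = 45.5 J/K.
The insulated surroundings exchange no heat, so ΔS_surr = 0 and ΔS_universe = ΔS_gas.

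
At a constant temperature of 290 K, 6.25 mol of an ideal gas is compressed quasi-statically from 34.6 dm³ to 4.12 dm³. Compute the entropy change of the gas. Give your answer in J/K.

ΔS_gas = -111 J/K

For an isothermal ideal gas ΔS_gas = nR ln(V₂/V₁) = 6.25 × 8.314 × ln(4.12/34.6) = -111 J/K.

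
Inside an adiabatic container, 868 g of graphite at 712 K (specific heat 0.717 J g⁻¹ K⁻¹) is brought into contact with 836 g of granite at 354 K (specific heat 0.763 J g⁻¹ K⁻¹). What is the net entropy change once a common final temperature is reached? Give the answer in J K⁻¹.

ΔS_total = 75.6 J/K

Energy balance: T_f = (m₁c₁T₁ + m₂c₂T₂)/(m₁c₁ + m₂c₂) = 530.8 K.
ΔS₁ = m₁c₁ ln(T_f/T₁) = 622.356 × ln(530.8/712) = -182.8 J/K.
ΔS₂ = m₂c₂ ln(T_f/T₂) = 637.868 × ln(530.8/354) = 258.4 J/K.
ΔS_total = -182.8 + 258.4 = 75.6 J/K.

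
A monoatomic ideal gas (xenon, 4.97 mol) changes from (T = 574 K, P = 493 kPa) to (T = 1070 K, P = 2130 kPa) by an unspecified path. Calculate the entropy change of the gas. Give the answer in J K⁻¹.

ΔS = 3.87 J/K

ΔS = nC_p ln(T₂/T₁) − nR ln(P₂/P₁), with C_p = 5R/2 = 20.79 J mol⁻¹ K⁻¹ for a monoatomic ideal gas.
ΔS = 4.97 × [20.79 × ln(1070/574) − 8.314 × ln(2130/493)] = 3.87 J/K.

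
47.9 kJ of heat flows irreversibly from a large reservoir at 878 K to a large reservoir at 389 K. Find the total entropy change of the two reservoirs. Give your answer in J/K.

ΔS_hot = −Q/T_H = −47900/878 = -54.556 J/K and ΔS_cold = +Q/T_C = 47900/389 = 123.14 J/K.
ΔS_total = -54.556 + 123.14 = 68.6 J/K, positive as the second law requires.

ΔS_total = 68.6 J/K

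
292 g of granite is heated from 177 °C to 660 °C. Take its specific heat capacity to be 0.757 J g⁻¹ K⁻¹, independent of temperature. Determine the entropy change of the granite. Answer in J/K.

In kelvin: T₁ = 450.15 K, T₂ = 933.15 K. ΔS = ∫dQ_rev/T = m c ln(T₂/T₁) = 292 × 0.757 × ln(933.15/450.15) = 161 J/K.

ΔS = 161 J/K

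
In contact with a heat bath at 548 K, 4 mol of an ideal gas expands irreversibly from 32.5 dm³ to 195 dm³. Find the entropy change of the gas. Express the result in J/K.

Entropy is a state function, so ΔS_gas depends only on the end states.
For an isothermal ideal gas ΔS_gas = nR ln(V₂/V₁) = 4 × 8.314 × ln(195/32.5) = 59.6 J/K.

ΔS_gas = 59.6 J/K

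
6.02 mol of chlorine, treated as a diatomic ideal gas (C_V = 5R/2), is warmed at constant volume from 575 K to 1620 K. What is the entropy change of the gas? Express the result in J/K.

At constant volume, ΔS = nC_V ln(T₂/T₁) with C_V = 5R/2 = 20.79 J mol⁻¹ K⁻¹.
ΔS = 6.02 × 20.79 × ln(1620/575) = 130 J/K.

ΔS = 130 J/K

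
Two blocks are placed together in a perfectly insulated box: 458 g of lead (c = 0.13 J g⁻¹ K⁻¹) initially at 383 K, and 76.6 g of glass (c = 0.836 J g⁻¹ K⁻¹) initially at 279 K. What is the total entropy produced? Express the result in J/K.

ΔS_total = 1.55 J/K

Energy balance: T_f = (m₁c₁T₁ + m₂c₂T₂)/(m₁c₁ + m₂c₂) = 329.11 K.
ΔS₁ = m₁c₁ ln(T_f/T₁) = 59.54 × ln(329.11/383) = -9.029 J/K.
ΔS₂ = m₂c₂ ln(T_f/T₂) = 64.0376 × ln(329.11/279) = 10.58 J/K.
ΔS_total = -9.029 + 10.58 = 1.55 J/K.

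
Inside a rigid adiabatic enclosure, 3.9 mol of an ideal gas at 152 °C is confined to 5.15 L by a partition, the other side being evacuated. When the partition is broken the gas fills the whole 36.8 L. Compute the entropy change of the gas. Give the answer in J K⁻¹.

ΔS_gas = 63.8 J/K

No heat is exchanged and no work is done, so the ideal-gas temperature stays constant.
Entropy is a state function; using a reversible isothermal path, ΔS_gas = nR ln(V₂/V₁) = 3.9 × 8.314 × ln(36.8/5.15) = 63.8 J/K.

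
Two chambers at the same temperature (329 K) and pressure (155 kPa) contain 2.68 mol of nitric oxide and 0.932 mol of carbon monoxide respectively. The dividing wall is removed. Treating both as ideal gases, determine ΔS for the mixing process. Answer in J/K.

ΔS_mix = 17.1 J/K

Mole fractions: x_A = 2.68/3.61 = 0.742, x_B = 0.258.
ΔS_mix = −R(n_A ln x_A + n_B ln x_B) = −8.314 × (2.68 ln 0.742 + 0.932 ln 0.258) = 17.1 J/K.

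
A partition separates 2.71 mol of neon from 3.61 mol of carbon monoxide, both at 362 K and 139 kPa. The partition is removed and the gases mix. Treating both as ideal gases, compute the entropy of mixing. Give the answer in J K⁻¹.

Mole fractions: x_A = 2.71/6.32 = 0.429, x_B = 0.571.
ΔS_mix = −R(n_A ln x_A + n_B ln x_B) = −8.314 × (2.71 ln 0.429 + 3.61 ln 0.571) = 35.9 J/K.

ΔS_mix = 35.9 J/K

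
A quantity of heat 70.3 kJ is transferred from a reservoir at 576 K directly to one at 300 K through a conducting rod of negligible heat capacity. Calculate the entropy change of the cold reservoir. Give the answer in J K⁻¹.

ΔS_cold = 234 J/K

The cold reservoir gains heat Q, so ΔS_cold = +Q/T_C = 70300/300 = 234 J/K.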